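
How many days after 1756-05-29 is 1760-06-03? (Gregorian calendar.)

1466

May 29, 1756 → May 29, 1757: 365 days.
May 29, 1757 → May 29, 1758: 365 days.
May 29, 1758 → May 29, 1759: 365 days.
May 29, 1759 → Jun 29, 1759: 31 days (May has 31).
Jun 29, 1759 → Jul 29, 1759: 30 days (June has 30).
Jul 29, 1759 → Aug 29, 1759: 31 days (July has 31).
Aug 29, 1759 → Sep 29, 1759: 31 days (August has 31).
Sep 29, 1759 → Oct 29, 1759: 30 days (September has 30).
Oct 29, 1759 → Nov 29, 1759: 31 days (October has 31).
Nov 29, 1759 → Dec 29, 1759: 30 days (November has 30).
Dec 29, 1759 → Jan 29, 1760: 31 days (December has 31).
Jan 29, 1760 → Feb 29, 1760: 31 days (January has 31).
Feb 29, 1760 → Mar 29, 1760: 29 days (February has 29).
Mar 29, 1760 → Apr 29, 1760: 31 days (March has 31).
Apr 29, 1760 → May 29, 1760: 30 days (April has 30).
May 29, 1760 → Jun 3, 1760: 5 days.
Total: 1466 days.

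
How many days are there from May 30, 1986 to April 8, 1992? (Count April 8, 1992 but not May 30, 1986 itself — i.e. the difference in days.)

2140

May 30, 1986 → May 30, 1987: 365 days.
May 30, 1987 → May 30, 1988: 366 days (Feb 29, 1988 is in that span).
May 30, 1988 → May 30, 1989: 365 days.
May 30, 1989 → May 30, 1990: 365 days.
May 30, 1990 → May 30, 1991: 365 days.
May 30, 1991 → Jun 30, 1991: 31 days (May has 31).
Jun 30, 1991 → Jul 30, 1991: 30 days (June has 30).
Jul 30, 1991 → Aug 30, 1991: 31 days (July has 31).
Aug 30, 1991 → Sep 30, 1991: 31 days (August has 31).
Sep 30, 1991 → Oct 30, 1991: 30 days (September has 30).
Oct 30, 1991 → Nov 30, 1991: 31 days (October has 31).
Nov 30, 1991 → Dec 30, 1991: 30 days (November has 30).
Dec 30, 1991 → Jan 30, 1992: 31 days (December has 31).
Jan 30, 1992 → Feb 29, 1992: 30 days (January has 31).
Feb 29, 1992 → Mar 29, 1992: 29 days (February has 29).
Mar 29, 1992 → Apr 8, 1992: 10 days.
Total: 2140 days.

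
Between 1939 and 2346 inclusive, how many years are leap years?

99

Multiples of 4 in [1939,2346]: 102.
Of those, multiples of 100: 4 (not leap unless ÷400).
Multiples of 400: 1.
Leap years = 102 − 4 + 1 = 99.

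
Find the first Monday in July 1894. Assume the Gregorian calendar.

July 2, 1894

July 1, 1894 is a Sunday.
The first Monday is therefore July 2 (1 days later).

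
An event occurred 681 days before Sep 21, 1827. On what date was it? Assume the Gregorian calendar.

November 9, 1825

−365 (one year) → Sep 21, 1826 (316 left).
−21 → Aug 31, 1826 (end of Aug, 31 days; 295 left).
−31 → Jul 31, 1826 (end of Jul, 31 days; 264 left).
−31 → Jun 30, 1826 (end of Jun, 30 days; 233 left).
−30 → May 31, 1826 (end of May, 31 days; 203 left).
−31 → Apr 30, 1826 (end of Apr, 30 days; 172 left).
−30 → Mar 31, 1826 (end of Mar, 31 days; 142 left).
−31 → Feb 28, 1826 (end of Feb, 28 days; 111 left).
−28 → Jan 31, 1826 (end of Jan, 31 days; 83 left).
−31 → Dec 31, 1825 (end of Dec, 31 days; 52 left).
−31 → Nov 30, 1825 (end of Nov, 30 days; 21 left).
−21 → Nov 9, 1825.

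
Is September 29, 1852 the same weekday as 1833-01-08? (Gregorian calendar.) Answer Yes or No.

No

From Jan 8, 1833 to Sep 29, 1852 is 7204 days.
7204 mod 7 = 1, so they are different weekdays.
(Jan 8, 1833 is a Tuesday; Sep 29, 1852 is a Wednesday.)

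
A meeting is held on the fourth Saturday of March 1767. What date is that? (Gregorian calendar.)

March 28, 1767

March 1, 1767 is a Sunday.
The first Saturday is therefore March 7 (6 days later).
The fourth Saturday is 7 + 3×7 = March 28.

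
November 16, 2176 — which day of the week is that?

Saturday

Doomsday rule: the anchor day for the 2100s is Sunday. For year 76: 76÷12 = 6 r 4, and 4÷4 = 1, so 6+4+1 = 11.
Sunday + 11 ≡ Thursday — that's 2176's doomsday.
In November the doomsday date is Nov 7.
Nov 16 is 9 days after Nov 7; 9 mod 7 = 2, so Thursday + 2 = Saturday.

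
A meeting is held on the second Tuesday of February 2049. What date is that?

February 9, 2049

February 1, 2049 is a Monday.
The first Tuesday is therefore February 2 (1 days later).
The second Tuesday is 2 + 1×7 = February 9.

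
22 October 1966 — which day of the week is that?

Saturday

January 1, 1966 is a Saturday.
Jan 1, 1966 → Feb 1, 1966: 31 days (January has 31).
Feb 1, 1966 → Mar 1, 1966: 28 days (February has 28).
Mar 1, 1966 → Apr 1, 1966: 31 days (March has 31).
Apr 1, 1966 → May 1, 1966: 30 days (April has 30).
May 1, 1966 → Jun 1, 1966: 31 days (May has 31).
Jun 1, 1966 → Jul 1, 1966: 30 days (June has 30).
Jul 1, 1966 → Aug 1, 1966: 31 days (July has 31).
Aug 1, 1966 → Sep 1, 1966: 31 days (August has 31).
Sep 1, 1966 → Oct 1, 1966: 30 days (September has 30).
Oct 1, 1966 → Oct 22, 1966: 21 days.
Total: 294 days.
294 mod 7 = 0, so Saturday + 0 = Saturday.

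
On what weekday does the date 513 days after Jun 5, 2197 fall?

First find the weekday of Jun 5, 2197. Doomsday rule: the anchor day for the 2100s is Sunday. For year 97: 97÷12 = 8 r 1, and 1÷4 = 0, so 8+1+0 = 9.
Sunday + 9 ≡ Tuesday — that's 2197's doomsday.
In June the doomsday date is Jun 6.
Jun 5 is 1 day before Jun 6; 1 mod 7 = 1, so Tuesday − 1 = Monday.
513 mod 7 = 2, so 513 days after a Monday is Monday + 2 = Wednesday.

Wednesday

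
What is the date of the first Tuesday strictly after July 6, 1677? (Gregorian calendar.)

Jul 6, 1677 is a Tuesday.
From Tuesday to the next Tuesday is 7 days.
Jul 6, 1677 + 7 = Jul 13, 1677.

July 13, 1677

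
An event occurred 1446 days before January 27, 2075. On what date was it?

February 11, 2071

−365 (one year) → Jan 27, 2074 (1081 left).
−365 (one year) → Jan 27, 2073 (716 left).
−366 (one year; includes Feb 29, 2072) → Jan 27, 2072 (350 left).
−27 → Dec 31, 2071 (end of Dec, 31 days; 323 left).
−31 → Nov 30, 2071 (end of Nov, 30 days; 292 left).
−30 → Oct 31, 2071 (end of Oct, 31 days; 262 left).
−31 → Sep 30, 2071 (end of Sep, 30 days; 231 left).
−30 → Aug 31, 2071 (end of Aug, 31 days; 201 left).
−31 → Jul 31, 2071 (end of Jul, 31 days; 170 left).
−31 → Jun 30, 2071 (end of Jun, 30 days; 139 left).
−30 → May 31, 2071 (end of May, 31 days; 109 left).
−31 → Apr 30, 2071 (end of Apr, 30 days; 78 left).
−30 → Mar 31, 2071 (end of Mar, 31 days; 48 left).
−31 → Feb 28, 2071 (end of Feb, 28 days; 17 left).
−17 → Feb 11, 2071.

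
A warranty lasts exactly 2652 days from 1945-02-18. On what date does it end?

+365 (one year) → Feb 18, 1946 (2287 left).
+365 (one year) → Feb 18, 1947 (1922 left).
+365 (one year) → Feb 18, 1948 (1557 left).
+366 (one year; includes Feb 29, 1948) → Feb 18, 1949 (1191 left).
+365 (one year) → Feb 18, 1950 (826 left).
+365 (one year) → Feb 18, 1951 (461 left).
+365 (one year) → Feb 18, 1952 (96 left).
Feb has 29 days: +12 → Mar 1, 1952 (84 left).
Mar has 31 days: +31 → Apr 1, 1952 (53 left).
Apr has 30 days: +30 → May 1, 1952 (23 left).
+23 → May 24, 1952.

May 24, 1952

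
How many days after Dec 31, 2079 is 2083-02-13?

Dec 31, 2079 → Dec 31, 2080: 366 days (Feb 29, 2080 is in that span).
Dec 31, 2080 → Dec 31, 2081: 365 days.
Dec 31, 2081 → Dec 31, 2082: 365 days.
Dec 31, 2082 → Jan 31, 2083: 31 days (December has 31).
Jan 31, 2083 → Feb 13, 2083: 13 days.
Total: 1140 days.

1140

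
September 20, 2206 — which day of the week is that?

Saturday

Doomsday rule: the anchor day for the 2200s is Friday. For year 06: 6÷12 = 0 r 6, and 6÷4 = 1, so 0+6+1 = 7.
Friday + 7 ≡ Friday — that's 2206's doomsday.
In September the doomsday date is Sep 5.
Sep 20 is 15 days after Sep 5; 15 mod 7 = 1, so Friday + 1 = Saturday.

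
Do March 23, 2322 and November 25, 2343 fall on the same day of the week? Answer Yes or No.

Yes

From Mar 23, 2322 to Nov 25, 2343 is 7917 days.
7917 mod 7 = 0, so they are the same weekday.
(Mar 23, 2322 is a Thursday; Nov 25, 2343 is a Thursday.)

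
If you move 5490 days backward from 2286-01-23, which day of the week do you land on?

Thursday

Jan 23, 2286 is a Saturday.
5490 mod 7 = 2, so 5490 days before a Saturday is Saturday − 2 = Thursday.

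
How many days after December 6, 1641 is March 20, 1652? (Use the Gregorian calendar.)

Dec 6, 1641 → Dec 6, 1642: 365 days.
Dec 6, 1642 → Dec 6, 1643: 365 days.
Dec 6, 1643 → Dec 6, 1644: 366 days (Feb 29, 1644 is in that span).
Dec 6, 1644 → Dec 6, 1645: 365 days.
Dec 6, 1645 → Dec 6, 1646: 365 days.
Dec 6, 1646 → Dec 6, 1647: 365 days.
Dec 6, 1647 → Dec 6, 1648: 366 days (Feb 29, 1648 is in that span).
Dec 6, 1648 → Dec 6, 1649: 365 days.
Dec 6, 1649 → Dec 6, 1650: 365 days.
Dec 6, 1650 → Dec 6, 1651: 365 days.
Dec 6, 1651 → Jan 6, 1652: 31 days (December has 31).
Jan 6, 1652 → Feb 6, 1652: 31 days (January has 31).
Feb 6, 1652 → Mar 6, 1652: 29 days (February has 29).
Mar 6, 1652 → Mar 20, 1652: 14 days.
Total: 3757 days.

3757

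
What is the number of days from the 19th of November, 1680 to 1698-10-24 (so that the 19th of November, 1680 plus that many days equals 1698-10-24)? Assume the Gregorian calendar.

Nov 19, 1680 → Nov 19, 1681: 365 days.
Nov 19, 1681 → Nov 19, 1682: 365 days.
Nov 19, 1682 → Nov 19, 1683: 365 days.
Nov 19, 1683 → Nov 19, 1684: 366 days (Feb 29, 1684 is in that span).
Nov 19, 1684 → Nov 19, 1685: 365 days.
Nov 19, 1685 → Nov 19, 1686: 365 days.
Nov 19, 1686 → Nov 19, 1687: 365 days.
Nov 19, 1687 → Nov 19, 1688: 366 days (Feb 29, 1688 is in that span).
Nov 19, 1688 → Nov 19, 1689: 365 days.
Nov 19, 1689 → Nov 19, 1690: 365 days.
Nov 19, 1690 → Nov 19, 1691: 365 days.
Nov 19, 1691 → Nov 19, 1692: 366 days (Feb 29, 1692 is in that span).
Nov 19, 1692 → Nov 19, 1693: 365 days.
Nov 19, 1693 → Nov 19, 1694: 365 days.
Nov 19, 1694 → Nov 19, 1695: 365 days.
Nov 19, 1695 → Nov 19, 1696: 366 days (Feb 29, 1696 is in that span).
Nov 19, 1696 → Nov 19, 1697: 365 days.
Nov 19, 1697 → Dec 19, 1697: 30 days (November has 30).
Dec 19, 1697 → Jan 19, 1698: 31 days (December has 31).
Jan 19, 1698 → Feb 19, 1698: 31 days (January has 31).
Feb 19, 1698 → Mar 19, 1698: 28 days (February has 28).
Mar 19, 1698 → Apr 19, 1698: 31 days (March has 31).
Apr 19, 1698 → May 19, 1698: 30 days (April has 30).
May 19, 1698 → Jun 19, 1698: 31 days (May has 31).
Jun 19, 1698 → Jul 19, 1698: 30 days (June has 30).
Jul 19, 1698 → Aug 19, 1698: 31 days (July has 31).
Aug 19, 1698 → Sep 19, 1698: 31 days (August has 31).
Sep 19, 1698 → Oct 19, 1698: 30 days (September has 30).
Oct 19, 1698 → Oct 24, 1698: 5 days.
Total: 6548 days.

6548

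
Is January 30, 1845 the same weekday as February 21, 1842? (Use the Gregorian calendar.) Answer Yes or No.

No

From Feb 21, 1842 to Jan 30, 1845 is 1074 days.
1074 mod 7 = 3, so they are different weekdays.
(Feb 21, 1842 is a Monday; Jan 30, 1845 is a Thursday.)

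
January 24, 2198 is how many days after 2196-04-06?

Apr 6, 2196 → Apr 6, 2197: 365 days.
Apr 6, 2197 → May 6, 2197: 30 days (April has 30).
May 6, 2197 → Jun 6, 2197: 31 days (May has 31).
Jun 6, 2197 → Jul 6, 2197: 30 days (June has 30).
Jul 6, 2197 → Aug 6, 2197: 31 days (July has 31).
Aug 6, 2197 → Sep 6, 2197: 31 days (August has 31).
Sep 6, 2197 → Oct 6, 2197: 30 days (September has 30).
Oct 6, 2197 → Nov 6, 2197: 31 days (October has 31).
Nov 6, 2197 → Dec 6, 2197: 30 days (November has 30).
Dec 6, 2197 → Jan 6, 2198: 31 days (December has 31).
Jan 6, 2198 → Jan 24, 2198: 18 days.
Total: 658 days.

658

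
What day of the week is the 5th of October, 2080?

Doomsday rule: the anchor day for the 2000s is Tuesday. For year 80: 80÷12 = 6 r 8, and 8÷4 = 2, so 6+8+2 = 16.
Tuesday + 16 ≡ Thursday — that's 2080's doomsday.
In October the doomsday date is Oct 10.
Oct 5 is 5 days before Oct 10; 5 mod 7 = 5, so Thursday − 5 = Saturday.

Saturday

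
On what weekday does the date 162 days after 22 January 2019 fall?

First find the weekday of Jan 22, 2019. Doomsday rule: the anchor day for the 2000s is Tuesday. For year 19: 19÷12 = 1 r 7, and 7÷4 = 1, so 1+7+1 = 9.
Tuesday + 9 ≡ Thursday — that's 2019's doomsday.
In January the doomsday date is Jan 3 (2019 is not a leap year).
Jan 22 is 19 days after Jan 3; 19 mod 7 = 5, so Thursday + 5 = Tuesday.
162 mod 7 = 1, so 162 days after a Tuesday is Tuesday + 1 = Wednesday.

Wednesday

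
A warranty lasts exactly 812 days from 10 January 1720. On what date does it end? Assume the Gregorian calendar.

April 1, 1722

+366 (one year; includes Feb 29, 1720) → Jan 10, 1721 (446 left).
+365 (one year) → Jan 10, 1722 (81 left).
Jan has 31 days: +22 → Feb 1, 1722 (59 left).
Feb has 28 days: +28 → Mar 1, 1722 (31 left).
Mar has 31 days: +31 → Apr 1, 1722 (0 left).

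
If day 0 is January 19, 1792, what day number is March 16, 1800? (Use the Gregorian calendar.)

2978

Jan 19, 1792 → Jan 19, 1793: 366 days (Feb 29, 1792 is in that span).
Jan 19, 1793 → Jan 19, 1794: 365 days.
Jan 19, 1794 → Jan 19, 1795: 365 days.
Jan 19, 1795 → Jan 19, 1796: 365 days.
Jan 19, 1796 → Jan 19, 1797: 366 days (Feb 29, 1796 is in that span).
Jan 19, 1797 → Jan 19, 1798: 365 days.
Jan 19, 1798 → Jan 19, 1799: 365 days.
Jan 19, 1799 → Jan 19, 1800: 365 days.
Jan 19, 1800 → Feb 19, 1800: 31 days (January has 31).
Feb 19, 1800 → Mar 16, 1800: 25 days.
Total: 2978 days.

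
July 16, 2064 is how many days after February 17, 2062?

880

Feb 17, 2062 → Feb 17, 2063: 365 days.
Feb 17, 2063 → Feb 17, 2064: 365 days.
Feb 17, 2064 → Mar 17, 2064: 29 days (February has 29).
Mar 17, 2064 → Apr 17, 2064: 31 days (March has 31).
Apr 17, 2064 → May 17, 2064: 30 days (April has 30).
May 17, 2064 → Jun 17, 2064: 31 days (May has 31).
Jun 17, 2064 → Jul 16, 2064: 29 days.
Total: 880 days.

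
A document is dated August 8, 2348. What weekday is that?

Doomsday rule: the anchor day for the 2300s is Wednesday. For year 48: 48÷12 = 4 r 0, and 0÷4 = 0, so 4+0+0 = 4.
Wednesday + 4 ≡ Sunday — that's 2348's doomsday.
In August the doomsday date is Aug 8.
Aug 8 is the doomsday itself: Sunday.

Sunday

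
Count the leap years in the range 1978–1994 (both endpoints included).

4

Multiples of 4 in [1978,1994]: 4.
Of those, multiples of 100: 0 (not leap unless ÷400).
Multiples of 400: 0.
Leap years = 4 − 0 + 0 = 4.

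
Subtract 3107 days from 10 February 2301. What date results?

August 8, 2292

−365 (one year) → Feb 10, 2300 (2742 left).
−365 (one year) → Feb 10, 2299 (2377 left).
−365 (one year) → Feb 10, 2298 (2012 left).
−365 (one year) → Feb 10, 2297 (1647 left).
−366 (one year; includes Feb 29, 2296) → Feb 10, 2296 (1281 left).
−365 (one year) → Feb 10, 2295 (916 left).
−365 (one year) → Feb 10, 2294 (551 left).
−365 (one year) → Feb 10, 2293 (186 left).
−10 → Jan 31, 2293 (end of Jan, 31 days; 176 left).
−31 → Dec 31, 2292 (end of Dec, 31 days; 145 left).
−31 → Nov 30, 2292 (end of Nov, 30 days; 114 left).
−30 → Oct 31, 2292 (end of Oct, 31 days; 84 left).
−31 → Sep 30, 2292 (end of Sep, 30 days; 53 left).
−30 → Aug 31, 2292 (end of Aug, 31 days; 23 left).
−23 → Aug 8, 2292.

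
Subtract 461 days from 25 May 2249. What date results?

−365 (one year) → May 25, 2248 (96 left).
−25 → Apr 30, 2248 (end of Apr, 30 days; 71 left).
−30 → Mar 31, 2248 (end of Mar, 31 days; 41 left).
−31 → Feb 29, 2248 (end of Feb, 29 days; 10 left).
−10 → Feb 19, 2248.

February 19, 2248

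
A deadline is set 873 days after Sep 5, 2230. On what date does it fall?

+365 (one year) → Sep 5, 2231 (508 left).
+366 (one year; includes Feb 29, 2232) → Sep 5, 2232 (142 left).
Sep has 30 days: +26 → Oct 1, 2232 (116 left).
Oct has 31 days: +31 → Nov 1, 2232 (85 left).
Nov has 30 days: +30 → Dec 1, 2232 (55 left).
Dec has 31 days: +31 → Jan 1, 2233 (24 left).
+24 → Jan 25, 2233.

January 25, 2233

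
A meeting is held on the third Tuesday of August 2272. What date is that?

August 20, 2272

August 1, 2272 is a Thursday.
The first Tuesday is therefore August 6 (5 days later).
The third Tuesday is 6 + 2×7 = August 20.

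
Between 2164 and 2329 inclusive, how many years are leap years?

40

Multiples of 4 in [2164,2329]: 42.
Of those, multiples of 100: 2 (not leap unless ÷400).
Multiples of 400: 0.
Leap years = 42 − 2 + 0 = 40.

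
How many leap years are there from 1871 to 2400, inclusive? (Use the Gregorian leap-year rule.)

Multiples of 4 in [1871,2400]: 133.
Of those, multiples of 100: 6 (not leap unless ÷400).
Multiples of 400: 2.
Leap years = 133 − 6 + 2 = 129.

129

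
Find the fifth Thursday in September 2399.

September 1, 2399 is a Wednesday.
The first Thursday is therefore September 2 (1 days later).
The fifth Thursday is 2 + 4×7 = September 30.

September 30, 2399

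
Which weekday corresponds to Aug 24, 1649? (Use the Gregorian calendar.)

Doomsday rule: the anchor day for the 1600s is Tuesday. For year 49: 49÷12 = 4 r 1, and 1÷4 = 0, so 4+1+0 = 5.
Tuesday + 5 ≡ Sunday — that's 1649's doomsday.
In August the doomsday date is Aug 8.
Aug 24 is 16 days after Aug 8; 16 mod 7 = 2, so Sunday + 2 = Tuesday.

Tuesday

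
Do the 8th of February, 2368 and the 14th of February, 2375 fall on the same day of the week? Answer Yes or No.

From Feb 8, 2368 to Feb 14, 2375 is 2563 days.
2563 mod 7 = 1, so they are different weekdays.
(Feb 8, 2368 is a Thursday; Feb 14, 2375 is a Friday.)

No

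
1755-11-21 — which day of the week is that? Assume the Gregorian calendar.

Friday

Doomsday rule: the anchor day for the 1700s is Sunday. For year 55: 55÷12 = 4 r 7, and 7÷4 = 1, so 4+7+1 = 12.
Sunday + 12 ≡ Friday — that's 1755's doomsday.
In November the doomsday date is Nov 7.
Nov 21 is 14 days after Nov 7; 14 mod 7 = 0, so Friday + 0 = Friday.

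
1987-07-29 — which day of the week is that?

Wednesday

January 1, 1987 is a Thursday.
Jan 1, 1987 → Feb 1, 1987: 31 days (January has 31).
Feb 1, 1987 → Mar 1, 1987: 28 days (February has 28).
Mar 1, 1987 → Apr 1, 1987: 31 days (March has 31).
Apr 1, 1987 → May 1, 1987: 30 days (April has 30).
May 1, 1987 → Jun 1, 1987: 31 days (May has 31).
Jun 1, 1987 → Jul 1, 1987: 30 days (June has 30).
Jul 1, 1987 → Jul 29, 1987: 28 days.
Total: 209 days.
209 mod 7 = 6, so Thursday + 6 = Wednesday.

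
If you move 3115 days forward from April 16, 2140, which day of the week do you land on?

First find the weekday of Apr 16, 2140. Doomsday rule: the anchor day for the 2100s is Sunday. For year 40: 40÷12 = 3 r 4, and 4÷4 = 1, so 3+4+1 = 8.
Sunday + 8 ≡ Monday — that's 2140's doomsday.
In April the doomsday date is Apr 4.
Apr 16 is 12 days after Apr 4; 12 mod 7 = 5, so Monday + 5 = Saturday.
3115 mod 7 = 0, so 3115 days after a Saturday is Saturday + 0 = Saturday.

Saturday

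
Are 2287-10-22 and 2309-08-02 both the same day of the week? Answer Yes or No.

No

From Oct 22, 2287 to Aug 2, 2309 is 7954 days.
7954 mod 7 = 2, so they are different weekdays.
(Oct 22, 2287 is a Saturday; Aug 2, 2309 is a Monday.)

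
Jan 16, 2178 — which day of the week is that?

January 1, 2178 is a Thursday.
Jan 1, 2178 → Jan 16, 2178: 15 days.
Total: 15 days.
15 mod 7 = 1, so Thursday + 1 = Friday.

Friday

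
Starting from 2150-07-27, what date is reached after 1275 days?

+365 (one year) → Jul 27, 2151 (910 left).
+366 (one year; includes Feb 29, 2152) → Jul 27, 2152 (544 left).
+365 (one year) → Jul 27, 2153 (179 left).
Jul has 31 days: +5 → Aug 1, 2153 (174 left).
Aug has 31 days: +31 → Sep 1, 2153 (143 left).
Sep has 30 days: +30 → Oct 1, 2153 (113 left).
Oct has 31 days: +31 → Nov 1, 2153 (82 left).
Nov has 30 days: +30 → Dec 1, 2153 (52 left).
Dec has 31 days: +31 → Jan 1, 2154 (21 left).
+21 → Jan 22, 2154.

January 22, 2154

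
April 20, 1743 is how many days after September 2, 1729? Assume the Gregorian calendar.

Sep 2, 1729 → Sep 2, 1730: 365 days.
Sep 2, 1730 → Sep 2, 1731: 365 days.
Sep 2, 1731 → Sep 2, 1732: 366 days (Feb 29, 1732 is in that span).
Sep 2, 1732 → Sep 2, 1733: 365 days.
Sep 2, 1733 → Sep 2, 1734: 365 days.
Sep 2, 1734 → Sep 2, 1735: 365 days.
Sep 2, 1735 → Sep 2, 1736: 366 days (Feb 29, 1736 is in that span).
Sep 2, 1736 → Sep 2, 1737: 365 days.
Sep 2, 1737 → Sep 2, 1738: 365 days.
Sep 2, 1738 → Sep 2, 1739: 365 days.
Sep 2, 1739 → Sep 2, 1740: 366 days (Feb 29, 1740 is in that span).
Sep 2, 1740 → Sep 2, 1741: 365 days.
Sep 2, 1741 → Sep 2, 1742: 365 days.
Sep 2, 1742 → Oct 2, 1742: 30 days (September has 30).
Oct 2, 1742 → Nov 2, 1742: 31 days (October has 31).
Nov 2, 1742 → Dec 2, 1742: 30 days (November has 30).
Dec 2, 1742 → Jan 2, 1743: 31 days (December has 31).
Jan 2, 1743 → Feb 2, 1743: 31 days (January has 31).
Feb 2, 1743 → Mar 2, 1743: 28 days (February has 28).
Mar 2, 1743 → Apr 2, 1743: 31 days (March has 31).
Apr 2, 1743 → Apr 20, 1743: 18 days.
Total: 4978 days.

4978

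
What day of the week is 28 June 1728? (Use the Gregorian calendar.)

Monday

Doomsday rule: the anchor day for the 1700s is Sunday. For year 28: 28÷12 = 2 r 4, and 4÷4 = 1, so 2+4+1 = 7.
Sunday + 7 ≡ Sunday — that's 1728's doomsday.
In June the doomsday date is Jun 6.
Jun 28 is 22 days after Jun 6; 22 mod 7 = 1, so Sunday + 1 = Monday.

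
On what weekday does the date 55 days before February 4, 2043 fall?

Feb 4, 2043 is a Wednesday.
55 mod 7 = 6, so 55 days before a Wednesday is Wednesday − 6 = Thursday.

Thursday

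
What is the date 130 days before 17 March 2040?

November 8, 2039

−17 → Feb 29, 2040 (end of Feb, 29 days; 113 left).
−29 → Jan 31, 2040 (end of Jan, 31 days; 84 left).
−31 → Dec 31, 2039 (end of Dec, 31 days; 53 left).
−31 → Nov 30, 2039 (end of Nov, 30 days; 22 left).
−22 → Nov 8, 2039.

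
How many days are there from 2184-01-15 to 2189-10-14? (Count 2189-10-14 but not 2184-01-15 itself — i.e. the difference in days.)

Jan 15, 2184 → Jan 15, 2185: 366 days (Feb 29, 2184 is in that span).
Jan 15, 2185 → Jan 15, 2186: 365 days.
Jan 15, 2186 → Jan 15, 2187: 365 days.
Jan 15, 2187 → Jan 15, 2188: 365 days.
Jan 15, 2188 → Jan 15, 2189: 366 days (Feb 29, 2188 is in that span).
Jan 15, 2189 → Feb 15, 2189: 31 days (January has 31).
Feb 15, 2189 → Mar 15, 2189: 28 days (February has 28).
Mar 15, 2189 → Apr 15, 2189: 31 days (March has 31).
Apr 15, 2189 → May 15, 2189: 30 days (April has 30).
May 15, 2189 → Jun 15, 2189: 31 days (May has 31).
Jun 15, 2189 → Jul 15, 2189: 30 days (June has 30).
Jul 15, 2189 → Aug 15, 2189: 31 days (July has 31).
Aug 15, 2189 → Sep 15, 2189: 31 days (August has 31).
Sep 15, 2189 → Oct 14, 2189: 29 days.
Total: 2099 days.

2099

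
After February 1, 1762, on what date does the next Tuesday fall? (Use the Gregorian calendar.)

Feb 1, 1762 is a Monday.
From Monday to the next Tuesday is 1 day.
Feb 1, 1762 + 1 = Feb 2, 1762.

February 2, 1762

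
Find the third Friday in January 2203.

January 21, 2203

January 1, 2203 is a Saturday.
The first Friday is therefore January 7 (6 days later).
The third Friday is 7 + 2×7 = January 21.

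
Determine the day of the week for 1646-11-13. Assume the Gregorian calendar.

Doomsday rule: the anchor day for the 1600s is Tuesday. For year 46: 46÷12 = 3 r 10, and 10÷4 = 2, so 3+10+2 = 15.
Tuesday + 15 ≡ Wednesday — that's 1646's doomsday.
In November the doomsday date is Nov 7.
Nov 13 is 6 days after Nov 7; 6 mod 7 = 6, so Wednesday + 6 = Tuesday.

Tuesday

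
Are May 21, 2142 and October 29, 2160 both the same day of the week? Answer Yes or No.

From May 21, 2142 to Oct 29, 2160 is 6736 days.
6736 mod 7 = 2, so they are different weekdays.
(May 21, 2142 is a Monday; Oct 29, 2160 is a Wednesday.)

No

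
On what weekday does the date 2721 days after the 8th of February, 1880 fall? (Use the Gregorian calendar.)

Friday

First find the weekday of Feb 8, 1880. Doomsday rule: the anchor day for the 1800s is Friday. For year 80: 80÷12 = 6 r 8, and 8÷4 = 2, so 6+8+2 = 16.
Friday + 16 ≡ Sunday — that's 1880's doomsday.
In February the doomsday date is Feb 29 (1880 is a leap year (divisible by 4)).
Feb 8 is 21 days before Feb 29; 21 mod 7 = 0, so Sunday − 0 = Sunday.
2721 mod 7 = 5, so 2721 days after a Sunday is Sunday + 5 = Friday.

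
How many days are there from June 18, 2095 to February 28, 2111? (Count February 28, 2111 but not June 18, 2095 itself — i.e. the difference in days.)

Jun 18, 2095 → Jun 18, 2096: 366 days (Feb 29, 2096 is in that span).
Jun 18, 2096 → Jun 18, 2097: 365 days.
Jun 18, 2097 → Jun 18, 2098: 365 days.
Jun 18, 2098 → Jun 18, 2099: 365 days.
Jun 18, 2099 → Jun 18, 2100: 365 days.
Jun 18, 2100 → Jun 18, 2101: 365 days.
Jun 18, 2101 → Jun 18, 2102: 365 days.
Jun 18, 2102 → Jun 18, 2103: 365 days.
Jun 18, 2103 → Jun 18, 2104: 366 days (Feb 29, 2104 is in that span).
Jun 18, 2104 → Jun 18, 2105: 365 days.
Jun 18, 2105 → Jun 18, 2106: 365 days.
Jun 18, 2106 → Jun 18, 2107: 365 days.
Jun 18, 2107 → Jun 18, 2108: 366 days (Feb 29, 2108 is in that span).
Jun 18, 2108 → Jun 18, 2109: 365 days.
Jun 18, 2109 → Jun 18, 2110: 365 days.
Jun 18, 2110 → Jul 18, 2110: 30 days (June has 30).
Jul 18, 2110 → Aug 18, 2110: 31 days (July has 31).
Aug 18, 2110 → Sep 18, 2110: 31 days (August has 31).
Sep 18, 2110 → Oct 18, 2110: 30 days (September has 30).
Oct 18, 2110 → Nov 18, 2110: 31 days (October has 31).
Nov 18, 2110 → Dec 18, 2110: 30 days (November has 30).
Dec 18, 2110 → Jan 18, 2111: 31 days (December has 31).
Jan 18, 2111 → Feb 18, 2111: 31 days (January has 31).
Feb 18, 2111 → Feb 28, 2111: 10 days.
Total: 5733 days.

5733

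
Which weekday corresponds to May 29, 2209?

Doomsday rule: the anchor day for the 2200s is Friday. For year 09: 9÷12 = 0 r 9, and 9÷4 = 2, so 0+9+2 = 11.
Friday + 11 ≡ Tuesday — that's 2209's doomsday.
In May the doomsday date is May 9.
May 29 is 20 days after May 9; 20 mod 7 = 6, so Tuesday + 6 = Monday.

Monday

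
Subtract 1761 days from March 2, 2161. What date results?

May 6, 2156

−365 (one year) → Mar 2, 2160 (1396 left).
−366 (one year; includes Feb 29, 2160) → Mar 2, 2159 (1030 left).
−365 (one year) → Mar 2, 2158 (665 left).
−365 (one year) → Mar 2, 2157 (300 left).
−2 → Feb 28, 2157 (end of Feb, 28 days; 298 left).
−28 → Jan 31, 2157 (end of Jan, 31 days; 270 left).
−31 → Dec 31, 2156 (end of Dec, 31 days; 239 left).
−31 → Nov 30, 2156 (end of Nov, 30 days; 208 left).
−30 → Oct 31, 2156 (end of Oct, 31 days; 178 left).
−31 → Sep 30, 2156 (end of Sep, 30 days; 147 left).
−30 → Aug 31, 2156 (end of Aug, 31 days; 117 left).
−31 → Jul 31, 2156 (end of Jul, 31 days; 86 left).
−31 → Jun 30, 2156 (end of Jun, 30 days; 55 left).
−30 → May 31, 2156 (end of May, 31 days; 25 left).
−25 → May 6, 2156.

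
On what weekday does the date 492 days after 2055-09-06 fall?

Wednesday

First find the weekday of Sep 6, 2055. Doomsday rule: the anchor day for the 2000s is Tuesday. For year 55: 55÷12 = 4 r 7, and 7÷4 = 1, so 4+7+1 = 12.
Tuesday + 12 ≡ Sunday — that's 2055's doomsday.
In September the doomsday date is Sep 5.
Sep 6 is 1 day after Sep 5; 1 mod 7 = 1, so Sunday + 1 = Monday.
492 mod 7 = 2, so 492 days after a Monday is Monday + 2 = Wednesday.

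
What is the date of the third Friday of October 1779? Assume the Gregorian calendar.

October 1, 1779 is a Friday.
The first Friday is therefore October 1 (same day).
The third Friday is 1 + 2×7 = October 15.

October 15, 1779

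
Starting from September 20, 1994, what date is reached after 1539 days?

+365 (one year) → Sep 20, 1995 (1174 left).
+366 (one year; includes Feb 29, 1996) → Sep 20, 1996 (808 left).
+365 (one year) → Sep 20, 1997 (443 left).
+365 (one year) → Sep 20, 1998 (78 left).
Sep has 30 days: +11 → Oct 1, 1998 (67 left).
Oct has 31 days: +31 → Nov 1, 1998 (36 left).
Nov has 30 days: +30 → Dec 1, 1998 (6 left).
+6 → Dec 7, 1998.

December 7, 1998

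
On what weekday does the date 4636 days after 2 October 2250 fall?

First find the weekday of Oct 2, 2250. Doomsday rule: the anchor day for the 2200s is Friday. For year 50: 50÷12 = 4 r 2, and 2÷4 = 0, so 4+2+0 = 6.
Friday + 6 ≡ Thursday — that's 2250's doomsday.
In October the doomsday date is Oct 10.
Oct 2 is 8 days before Oct 10; 8 mod 7 = 1, so Thursday − 1 = Wednesday.
4636 mod 7 = 2, so 4636 days after a Wednesday is Wednesday + 2 = Friday.

Friday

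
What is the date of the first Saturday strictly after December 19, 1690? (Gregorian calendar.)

Dec 19, 1690 is a Tuesday.
From Tuesday to the next Saturday is 4 days.
Dec 19, 1690 + 4 = Dec 23, 1690.

December 23, 1690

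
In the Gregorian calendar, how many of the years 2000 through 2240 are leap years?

59

Multiples of 4 in [2000,2240]: 61.
Of those, multiples of 100: 3 (not leap unless ÷400).
Multiples of 400: 1.
Leap years = 61 − 3 + 1 = 59.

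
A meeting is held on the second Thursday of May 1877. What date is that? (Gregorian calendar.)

May 10, 1877

May 1, 1877 is a Tuesday.
The first Thursday is therefore May 3 (2 days later).
The second Thursday is 3 + 1×7 = May 10.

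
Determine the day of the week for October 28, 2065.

Wednesday

January 1, 2065 is a Thursday.
Jan 1, 2065 → Feb 1, 2065: 31 days (January has 31).
Feb 1, 2065 → Mar 1, 2065: 28 days (February has 28).
Mar 1, 2065 → Apr 1, 2065: 31 days (March has 31).
Apr 1, 2065 → May 1, 2065: 30 days (April has 30).
May 1, 2065 → Jun 1, 2065: 31 days (May has 31).
Jun 1, 2065 → Jul 1, 2065: 30 days (June has 30).
Jul 1, 2065 → Aug 1, 2065: 31 days (July has 31).
Aug 1, 2065 → Sep 1, 2065: 31 days (August has 31).
Sep 1, 2065 → Oct 1, 2065: 30 days (September has 30).
Oct 1, 2065 → Oct 28, 2065: 27 days.
Total: 300 days.
300 mod 7 = 6, so Thursday + 6 = Wednesday.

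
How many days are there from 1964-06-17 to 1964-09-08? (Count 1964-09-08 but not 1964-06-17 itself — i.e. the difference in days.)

Jun 17, 1964 → Jul 17, 1964: 30 days (June has 30).
Jul 17, 1964 → Aug 17, 1964: 31 days (July has 31).
Aug 17, 1964 → Sep 8, 1964: 22 days.
Total: 83 days.

83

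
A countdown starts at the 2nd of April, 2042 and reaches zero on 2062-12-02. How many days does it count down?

Apr 2, 2042 → Apr 2, 2043: 365 days.
Apr 2, 2043 → Apr 2, 2044: 366 days (Feb 29, 2044 is in that span).
Apr 2, 2044 → Apr 2, 2045: 365 days.
Apr 2, 2045 → Apr 2, 2046: 365 days.
Apr 2, 2046 → Apr 2, 2047: 365 days.
Apr 2, 2047 → Apr 2, 2048: 366 days (Feb 29, 2048 is in that span).
Apr 2, 2048 → Apr 2, 2049: 365 days.
Apr 2, 2049 → Apr 2, 2050: 365 days.
Apr 2, 2050 → Apr 2, 2051: 365 days.
Apr 2, 2051 → Apr 2, 2052: 366 days (Feb 29, 2052 is in that span).
Apr 2, 2052 → Apr 2, 2053: 365 days.
Apr 2, 2053 → Apr 2, 2054: 365 days.
Apr 2, 2054 → Apr 2, 2055: 365 days.
Apr 2, 2055 → Apr 2, 2056: 366 days (Feb 29, 2056 is in that span).
Apr 2, 2056 → Apr 2, 2057: 365 days.
Apr 2, 2057 → Apr 2, 2058: 365 days.
Apr 2, 2058 → Apr 2, 2059: 365 days.
Apr 2, 2059 → Apr 2, 2060: 366 days (Feb 29, 2060 is in that span).
Apr 2, 2060 → Apr 2, 2061: 365 days.
Apr 2, 2061 → Apr 2, 2062: 365 days.
Apr 2, 2062 → May 2, 2062: 30 days (April has 30).
May 2, 2062 → Jun 2, 2062: 31 days (May has 31).
Jun 2, 2062 → Jul 2, 2062: 30 days (June has 30).
Jul 2, 2062 → Aug 2, 2062: 31 days (July has 31).
Aug 2, 2062 → Sep 2, 2062: 31 days (August has 31).
Sep 2, 2062 → Oct 2, 2062: 30 days (September has 30).
Oct 2, 2062 → Nov 2, 2062: 31 days (October has 31).
Nov 2, 2062 → Dec 2, 2062: 30 days.
Total: 7549 days.

7549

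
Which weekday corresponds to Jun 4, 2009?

Thursday

Doomsday rule: the anchor day for the 2000s is Tuesday. For year 09: 9÷12 = 0 r 9, and 9÷4 = 2, so 0+9+2 = 11.
Tuesday + 11 ≡ Saturday — that's 2009's doomsday.
In June the doomsday date is Jun 6.
Jun 4 is 2 days before Jun 6; 2 mod 7 = 2, so Saturday − 2 = Thursday.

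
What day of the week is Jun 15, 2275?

Doomsday rule: the anchor day for the 2200s is Friday. For year 75: 75÷12 = 6 r 3, and 3÷4 = 0, so 6+3+0 = 9.
Friday + 9 ≡ Sunday — that's 2275's doomsday.
In June the doomsday date is Jun 6.
Jun 15 is 9 days after Jun 6; 9 mod 7 = 2, so Sunday + 2 = Tuesday.

Tuesday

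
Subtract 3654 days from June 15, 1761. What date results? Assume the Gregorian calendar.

June 14, 1751

−365 (one year) → Jun 15, 1760 (3289 left).
−366 (one year; includes Feb 29, 1760) → Jun 15, 1759 (2923 left).
−365 (one year) → Jun 15, 1758 (2558 left).
−365 (one year) → Jun 15, 1757 (2193 left).
−365 (one year) → Jun 15, 1756 (1828 left).
−366 (one year; includes Feb 29, 1756) → Jun 15, 1755 (1462 left).
−365 (one year) → Jun 15, 1754 (1097 left).
−365 (one year) → Jun 15, 1753 (732 left).
−365 (one year) → Jun 15, 1752 (367 left).
−15 → May 31, 1752 (end of May, 31 days; 352 left).
−31 → Apr 30, 1752 (end of Apr, 30 days; 321 left).
−30 → Mar 31, 1752 (end of Mar, 31 days; 291 left).
−31 → Feb 29, 1752 (end of Feb, 29 days; 260 left).
−29 → Jan 31, 1752 (end of Jan, 31 days; 231 left).
−31 → Dec 31, 1751 (end of Dec, 31 days; 200 left).
−31 → Nov 30, 1751 (end of Nov, 30 days; 169 left).
−30 → Oct 31, 1751 (end of Oct, 31 days; 139 left).
−31 → Sep 30, 1751 (end of Sep, 30 days; 108 left).
−30 → Aug 31, 1751 (end of Aug, 31 days; 78 left).
−31 → Jul 31, 1751 (end of Jul, 31 days; 47 left).
−31 → Jun 30, 1751 (end of Jun, 30 days; 16 left).
−16 → Jun 14, 1751.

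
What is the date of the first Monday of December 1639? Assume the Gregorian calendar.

December 5, 1639

December 1, 1639 is a Thursday.
The first Monday is therefore December 5 (4 days later).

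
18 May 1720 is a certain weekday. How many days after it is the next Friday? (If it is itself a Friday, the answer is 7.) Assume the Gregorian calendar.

6

May 18, 1720 is a Saturday.
From Saturday to the next Friday is 6 days.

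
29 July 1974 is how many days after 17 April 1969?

1929

Apr 17, 1969 → Apr 17, 1970: 365 days.
Apr 17, 1970 → Apr 17, 1971: 365 days.
Apr 17, 1971 → Apr 17, 1972: 366 days (Feb 29, 1972 is in that span).
Apr 17, 1972 → Apr 17, 1973: 365 days.
Apr 17, 1973 → Apr 17, 1974: 365 days.
Apr 17, 1974 → May 17, 1974: 30 days (April has 30).
May 17, 1974 → Jun 17, 1974: 31 days (May has 31).
Jun 17, 1974 → Jul 17, 1974: 30 days (June has 30).
Jul 17, 1974 → Jul 29, 1974: 12 days.
Total: 1929 days.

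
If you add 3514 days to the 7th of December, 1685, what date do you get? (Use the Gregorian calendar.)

+365 (one year) → Dec 7, 1686 (3149 left).
+365 (one year) → Dec 7, 1687 (2784 left).
+366 (one year; includes Feb 29, 1688) → Dec 7, 1688 (2418 left).
+365 (one year) → Dec 7, 1689 (2053 left).
+365 (one year) → Dec 7, 1690 (1688 left).
+365 (one year) → Dec 7, 1691 (1323 left).
+366 (one year; includes Feb 29, 1692) → Dec 7, 1692 (957 left).
+365 (one year) → Dec 7, 1693 (592 left).
+365 (one year) → Dec 7, 1694 (227 left).
Dec has 31 days: +25 → Jan 1, 1695 (202 left).
Jan has 31 days: +31 → Feb 1, 1695 (171 left).
Feb has 28 days: +28 → Mar 1, 1695 (143 left).
Mar has 31 days: +31 → Apr 1, 1695 (112 left).
Apr has 30 days: +30 → May 1, 1695 (82 left).
May has 31 days: +31 → Jun 1, 1695 (51 left).
Jun has 30 days: +30 → Jul 1, 1695 (21 left).
+21 → Jul 22, 1695.

July 22, 1695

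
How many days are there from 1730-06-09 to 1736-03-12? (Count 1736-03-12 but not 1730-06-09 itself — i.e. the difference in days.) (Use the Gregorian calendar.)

2103

Jun 9, 1730 → Jun 9, 1731: 365 days.
Jun 9, 1731 → Jun 9, 1732: 366 days (Feb 29, 1732 is in that span).
Jun 9, 1732 → Jun 9, 1733: 365 days.
Jun 9, 1733 → Jun 9, 1734: 365 days.
Jun 9, 1734 → Jun 9, 1735: 365 days.
Jun 9, 1735 → Jul 9, 1735: 30 days (June has 30).
Jul 9, 1735 → Aug 9, 1735: 31 days (July has 31).
Aug 9, 1735 → Sep 9, 1735: 31 days (August has 31).
Sep 9, 1735 → Oct 9, 1735: 30 days (September has 30).
Oct 9, 1735 → Nov 9, 1735: 31 days (October has 31).
Nov 9, 1735 → Dec 9, 1735: 30 days (November has 30).
Dec 9, 1735 → Jan 9, 1736: 31 days (December has 31).
Jan 9, 1736 → Feb 9, 1736: 31 days (January has 31).
Feb 9, 1736 → Mar 9, 1736: 29 days (February has 29).
Mar 9, 1736 → Mar 12, 1736: 3 days.
Total: 2103 days.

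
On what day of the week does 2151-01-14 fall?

Doomsday rule: the anchor day for the 2100s is Sunday. For year 51: 51÷12 = 4 r 3, and 3÷4 = 0, so 4+3+0 = 7.
Sunday + 7 ≡ Sunday — that's 2151's doomsday.
In January the doomsday date is Jan 3 (2151 is not a leap year).
Jan 14 is 11 days after Jan 3; 11 mod 7 = 4, so Sunday + 4 = Thursday.

Thursday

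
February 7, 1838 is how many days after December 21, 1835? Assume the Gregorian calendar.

779

Dec 21, 1835 → Dec 21, 1836: 366 days (Feb 29, 1836 is in that span).
Dec 21, 1836 → Dec 21, 1837: 365 days.
Dec 21, 1837 → Jan 21, 1838: 31 days (December has 31).
Jan 21, 1838 → Feb 7, 1838: 17 days.
Total: 779 days.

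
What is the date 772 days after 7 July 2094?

+365 (one year) → Jul 7, 2095 (407 left).
+366 (one year; includes Feb 29, 2096) → Jul 7, 2096 (41 left).
Jul has 31 days: +25 → Aug 1, 2096 (16 left).
+16 → Aug 17, 2096.

August 17, 2096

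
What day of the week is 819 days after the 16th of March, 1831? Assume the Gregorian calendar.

Wednesday

Mar 16, 1831 is a Wednesday.
819 mod 7 = 0, so 819 days after a Wednesday is Wednesday + 0 = Wednesday.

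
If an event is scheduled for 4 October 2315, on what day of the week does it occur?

Monday

Doomsday rule: the anchor day for the 2300s is Wednesday. For year 15: 15÷12 = 1 r 3, and 3÷4 = 0, so 1+3+0 = 4.
Wednesday + 4 ≡ Sunday — that's 2315's doomsday.
In October the doomsday date is Oct 10.
Oct 4 is 6 days before Oct 10; 6 mod 7 = 6, so Sunday − 6 = Monday.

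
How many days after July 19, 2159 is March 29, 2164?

Jul 19, 2159 → Jul 19, 2160: 366 days (Feb 29, 2160 is in that span).
Jul 19, 2160 → Jul 19, 2161: 365 days.
Jul 19, 2161 → Jul 19, 2162: 365 days.
Jul 19, 2162 → Jul 19, 2163: 365 days.
Jul 19, 2163 → Aug 19, 2163: 31 days (July has 31).
Aug 19, 2163 → Sep 19, 2163: 31 days (August has 31).
Sep 19, 2163 → Oct 19, 2163: 30 days (September has 30).
Oct 19, 2163 → Nov 19, 2163: 31 days (October has 31).
Nov 19, 2163 → Dec 19, 2163: 30 days (November has 30).
Dec 19, 2163 → Jan 19, 2164: 31 days (December has 31).
Jan 19, 2164 → Feb 19, 2164: 31 days (January has 31).
Feb 19, 2164 → Mar 19, 2164: 29 days (February has 29).
Mar 19, 2164 → Mar 29, 2164: 10 days.
Total: 1715 days.

1715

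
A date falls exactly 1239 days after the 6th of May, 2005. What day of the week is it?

May 6, 2005 is a Friday.
1239 mod 7 = 0, so 1239 days after a Friday is Friday + 0 = Friday.

Friday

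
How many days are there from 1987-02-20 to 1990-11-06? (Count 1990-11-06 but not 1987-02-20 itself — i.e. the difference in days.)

1355

Feb 20, 1987 → Feb 20, 1988: 365 days.
Feb 20, 1988 → Feb 20, 1989: 366 days (Feb 29, 1988 is in that span).
Feb 20, 1989 → Feb 20, 1990: 365 days.
Feb 20, 1990 → Mar 20, 1990: 28 days (February has 28).
Mar 20, 1990 → Apr 20, 1990: 31 days (March has 31).
Apr 20, 1990 → May 20, 1990: 30 days (April has 30).
May 20, 1990 → Jun 20, 1990: 31 days (May has 31).
Jun 20, 1990 → Jul 20, 1990: 30 days (June has 30).
Jul 20, 1990 → Aug 20, 1990: 31 days (July has 31).
Aug 20, 1990 → Sep 20, 1990: 31 days (August has 31).
Sep 20, 1990 → Oct 20, 1990: 30 days (September has 30).
Oct 20, 1990 → Nov 6, 1990: 17 days.
Total: 1355 days.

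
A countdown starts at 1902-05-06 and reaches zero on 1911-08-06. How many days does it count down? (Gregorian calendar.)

3379

May 6, 1902 → May 6, 1903: 365 days.
May 6, 1903 → May 6, 1904: 366 days (Feb 29, 1904 is in that span).
May 6, 1904 → May 6, 1905: 365 days.
May 6, 1905 → May 6, 1906: 365 days.
May 6, 1906 → May 6, 1907: 365 days.
May 6, 1907 → May 6, 1908: 366 days (Feb 29, 1908 is in that span).
May 6, 1908 → May 6, 1909: 365 days.
May 6, 1909 → May 6, 1910: 365 days.
May 6, 1910 → May 6, 1911: 365 days.
May 6, 1911 → Jun 6, 1911: 31 days (May has 31).
Jun 6, 1911 → Jul 6, 1911: 30 days (June has 30).
Jul 6, 1911 → Aug 6, 1911: 31 days.
Total: 3379 days.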